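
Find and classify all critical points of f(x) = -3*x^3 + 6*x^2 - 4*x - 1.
f'(x) = -9*x^2 + 12*x - 4

Solve f'(x) = 0:
  Factor: -9*x^2 + 12*x - 4 = -(3*x - 2)^2 = 0.
  ⇒ x = 2/3

f''(x) = 12 - 18*x
Second-derivative test at each critical point:
  f''(2/3) = 0, so the second-derivative test is inconclusive; use the first-derivative test: f'(5/12) = -0.5625, f'(11/12) = -0.5625 — f' is negative on both sides (no sign change) → neither a local maximum nor a local minimum

Critical points: x = 2/3 (neither)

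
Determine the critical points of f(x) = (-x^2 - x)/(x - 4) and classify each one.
f'(x) = (-x^2 + 8*x + 4)/(x^2 - 8*x + 16)

Solve f'(x) = 0:
  f'(x) = -(x^2 - 8*x - 4)/(x - 4)^2; the denominator is positive wherever f is defined, so f'(x) = 0 ⇔ -x^2 + 8*x + 4 = 0.
  x^2 - 8*x - 4 = 0 has no rational roots; quadratic formula: x = (8 ± √80)/2.
  ⇒ x = 4 - 2*sqrt(5) ≈ -0.4721, 4 + 2*sqrt(5) ≈ 8.4721

f''(x) = -40/(x^3 - 12*x^2 + 48*x - 64)
Second-derivative test at each critical point:
  f''(-0.4721) = 0.4472 > 0 → local minimum
  f''(8.4721) = -0.4472 < 0 → local maximum

Critical points: x = 4 - 2*sqrt(5) ≈ -0.4721 (local minimum); x = 4 + 2*sqrt(5) ≈ 8.4721 (local maximum)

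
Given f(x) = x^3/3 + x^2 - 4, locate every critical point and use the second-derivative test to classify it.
f'(x) = x*(x + 2)

Solve f'(x) = 0:
  Factor: x^2 + 2*x = x*(x + 2) = 0.
  ⇒ x = -2, 0

f''(x) = 2*x + 2
Second-derivative test at each critical point:
  f''(-2) = -2 < 0 → local maximum
  f''(0) = 2 > 0 → local minimum

Critical points: x = -2 (local maximum); x = 0 (local minimum)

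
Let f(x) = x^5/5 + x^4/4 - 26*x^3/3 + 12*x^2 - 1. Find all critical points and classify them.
f'(x) = x*(x^3 + x^2 - 26*x + 24)

Solve f'(x) = 0:
  Factor: x^4 + x^3 - 26*x^2 + 24*x = x*(x - 4)*(x - 1)*(x + 6) = 0.
  ⇒ x = -6, 0, 1, 4

f''(x) = 4*x^3 + 3*x^2 - 52*x + 24
Second-derivative test at each critical point:
  f''(-6) = -420 < 0 → local maximum
  f''(0) = 24 > 0 → local minimum
  f''(1) = -21 < 0 → local maximum
  f''(4) = 120 > 0 → local minimum

Critical points: x = -6 (local maximum); x = 0 (local minimum); x = 1 (local maximum); x = 4 (local minimum)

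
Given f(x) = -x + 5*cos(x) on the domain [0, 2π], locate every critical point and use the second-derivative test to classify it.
f'(x) = -5*sin(x) - 1

Solve f'(x) = 0 on [0, 2π]:
  f'(x) = 0 ⇔ sin(x) = -1/5, i.e. x = arcsin(-1/5) + 2nπ or x = π − arcsin(-1/5) + 2nπ; keep the solutions lying in [0, 2π].
  ⇒ x = asin(1/5) + pi ≈ 3.3430, -asin(1/5) + 2*pi ≈ 6.0818

f''(x) = -5*cos(x)
Second-derivative test at each critical point:
  f''(3.3430) = 4.8990 > 0 → local minimum
  f''(6.0818) = -4.8990 < 0 → local maximum

Critical points: x = asin(1/5) + pi ≈ 3.3430 (local minimum); x = -asin(1/5) + 2*pi ≈ 6.0818 (local maximum)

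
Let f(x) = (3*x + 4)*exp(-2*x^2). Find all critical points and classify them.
f'(x) = (-4*x*(3*x + 4) + 3)*exp(-2*x^2)

Solve f'(x) = 0:
  f'(x) = (-12*x^2 - 16*x + 3)·exp(-2*x^2) and exp(-2*x^2) > 0 for every x, so f'(x) = 0 ⇔ -12*x^2 - 16*x + 3 = 0.
  Factor: -12*x^2 - 16*x + 3 = -(2*x + 3)*(6*x - 1) = 0.
  ⇒ x = -3/2, 1/6

f''(x) = 4*(4*x^2*(3*x + 4) - 9*x - 4)*exp(-2*x^2)
Second-derivative test at each critical point:
  f''(-3/2) = 0.2222 > 0 → local minimum
  f''(1/6) = -18.9192 < 0 → local maximum

Critical points: x = -3/2 (local minimum); x = 1/6 (local maximum)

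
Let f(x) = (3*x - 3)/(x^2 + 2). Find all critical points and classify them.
f'(x) = 3*(x^2 - 2*x*(x - 1) + 2)/(x^2 + 2)^2

Solve f'(x) = 0:
  f'(x) = -3*(x^2 - 2*x - 2)/(x^2 + 2)^2; the denominator is positive wherever f is defined, so f'(x) = 0 ⇔ -3*x^2 + 6*x + 6 = 0.
  Factor: -3*x^2 + 6*x + 6 = -3*(x^2 - 2*x - 2); x^2 - 2*x - 2 = 0 has no rational roots; quadratic formula: x = (2 ± √12)/2.
  ⇒ x = 1 - sqrt(3) ≈ -0.7321, 1 + sqrt(3) ≈ 2.7321

f''(x) = 6*(4*x^2*(x - 1) + (1 - 3*x)*(x^2 + 2))/(x^2 + 2)^3
Second-derivative test at each critical point:
  f''(-0.7321) = 1.6160 > 0 → local minimum
  f''(2.7321) = -0.1160 < 0 → local maximum

Critical points: x = 1 - sqrt(3) ≈ -0.7321 (local minimum); x = 1 + sqrt(3) ≈ 2.7321 (local maximum)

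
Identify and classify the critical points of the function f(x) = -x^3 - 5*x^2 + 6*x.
f'(x) = -3*x^2 - 10*x + 6

Solve f'(x) = 0:
  3*x^2 + 10*x - 6 = 0 has no rational roots; quadratic formula: x = (-10 ± √172)/6.
  ⇒ x = -sqrt(43)/3 - 5/3 ≈ -3.8525, -5/3 + sqrt(43)/3 ≈ 0.5191

f''(x) = -6*x - 10
Second-derivative test at each critical point:
  f''(-3.8525) = 13.1149 > 0 → local minimum
  f''(0.5191) = -13.1149 < 0 → local maximum

Critical points: x = -sqrt(43)/3 - 5/3 ≈ -3.8525 (local minimum); x = -5/3 + sqrt(43)/3 ≈ 0.5191 (local maximum)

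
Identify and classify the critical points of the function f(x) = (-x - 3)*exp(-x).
f'(x) = (x + 2)*exp(-x)

Solve f'(x) = 0:
  f'(x) = (x + 2)·exp(-x) and exp(-x) > 0 for every x, so f'(x) = 0 ⇔ x + 2 = 0.
  x + 2 = 0.
  ⇒ x = -2

f''(x) = (-x - 1)*exp(-x)
Second-derivative test at each critical point:
  f''(-2) = 7.3891 > 0 → local minimum

Critical points: x = -2 (local minimum)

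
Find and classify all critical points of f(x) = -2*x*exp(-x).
f'(x) = 2*(x - 1)*exp(-x)

Solve f'(x) = 0:
  f'(x) = (2*x - 2)·exp(-x) and exp(-x) > 0 for every x, so f'(x) = 0 ⇔ 2*x - 2 = 0.
  Factor: 2*x - 2 = 2*(x - 1) = 0.
  ⇒ x = 1

f''(x) = 2*(2 - x)*exp(-x)
Second-derivative test at each critical point:
  f''(1) = 0.7358 > 0 → local minimum

Critical points: x = 1 (local minimum)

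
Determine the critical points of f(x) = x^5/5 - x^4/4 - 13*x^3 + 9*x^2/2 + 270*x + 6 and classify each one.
f'(x) = x^4 - x^3 - 39*x^2 + 9*x + 270

Solve f'(x) = 0:
  Factor: x^4 - x^3 - 39*x^2 + 9*x + 270 = (x - 6)*(x - 3)*(x + 3)*(x + 5) = 0.
  ⇒ x = -5, -3, 3, 6

f''(x) = 4*x^3 - 3*x^2 - 78*x + 9
Second-derivative test at each critical point:
  f''(-5) = -176 < 0 → local maximum
  f''(-3) = 108 > 0 → local minimum
  f''(3) = -144 < 0 → local maximum
  f''(6) = 297 > 0 → local minimum

Critical points: x = -5 (local maximum); x = -3 (local minimum); x = 3 (local maximum); x = 6 (local minimum)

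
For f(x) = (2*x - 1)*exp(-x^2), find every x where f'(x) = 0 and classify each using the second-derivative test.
f'(x) = 2*(-x*(2*x - 1) + 1)*exp(-x^2)

Solve f'(x) = 0:
  f'(x) = (-4*x^2 + 2*x + 2)·exp(-x^2) and exp(-x^2) > 0 for every x, so f'(x) = 0 ⇔ -4*x^2 + 2*x + 2 = 0.
  Factor: -4*x^2 + 2*x + 2 = -2*(x - 1)*(2*x + 1) = 0.
  ⇒ x = -1/2, 1

f''(x) = 2*(2*x^2*(2*x - 1) - 6*x + 1)*exp(-x^2)
Second-derivative test at each critical point:
  f''(-1/2) = 4.6728 > 0 → local minimum
  f''(1) = -2.2073 < 0 → local maximum

Critical points: x = -1/2 (local minimum); x = 1 (local maximum)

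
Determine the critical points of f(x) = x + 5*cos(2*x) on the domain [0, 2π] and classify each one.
f'(x) = 1 - 10*sin(2*x)

Solve f'(x) = 0 on [0, 2π]:
  f'(x) = 0 ⇔ sin(2*x) = 1/10, i.e. 2*x = arcsin(1/10) + 2nπ or 2*x = π − arcsin(1/10) + 2nπ; keep the solutions lying in [0, 2π].
  ⇒ x = asin(1/10)/2 ≈ 0.0501, -asin(1/10)/2 + pi/2 ≈ 1.5207, asin(1/10)/2 + pi ≈ 3.1917, -asin(1/10)/2 + 3*pi/2 ≈ 4.6623

f''(x) = -20*cos(2*x)
Second-derivative test at each critical point:
  f''(0.0501) = -19.8997 < 0 → local maximum
  f''(1.5207) = 19.8997 > 0 → local minimum
  f''(3.1917) = -19.8997 < 0 → local maximum
  f''(4.6623) = 19.8997 > 0 → local minimum

Critical points: x = asin(1/10)/2 ≈ 0.0501 (local maximum); x = -asin(1/10)/2 + pi/2 ≈ 1.5207 (local minimum); x = asin(1/10)/2 + pi ≈ 3.1917 (local maximum); x = -asin(1/10)/2 + 3*pi/2 ≈ 4.6623 (local minimum)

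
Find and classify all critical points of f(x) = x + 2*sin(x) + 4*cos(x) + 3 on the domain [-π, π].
f'(x) = -4*sin(x) + 2*cos(x) + 1

Solve f'(x) = 0 on [-π, π]:
  f'(x) = 0 ⇔ -4*sin(x) + 2*cos(x) = -1. Write the left side as R·cos(x + φ) with R = √(2² + 4²) = 2*sqrt(5), cos φ = sqrt(5)/5, sin φ = 2*sqrt(5)/5; then cos(x + φ) = -sqrt(5)/10. Solve for x and keep the solutions lying in [-π, π].
  ⇒ x = -pi + atan((2 - sqrt(19))/(-2*sqrt(19) - 1)) ≈ -2.9035, atan((2 + sqrt(19))/(-1 + 2*sqrt(19))) ≈ 0.6892

f''(x) = -2*sin(x) - 4*cos(x)
Second-derivative test at each critical point:
  f''(-2.9035) = 4.3589 > 0 → local minimum
  f''(0.6892) = -4.3589 < 0 → local maximum

Critical points: x = -pi + atan((2 - sqrt(19))/(-2*sqrt(19) - 1)) ≈ -2.9035 (local minimum); x = atan((2 + sqrt(19))/(-1 + 2*sqrt(19))) ≈ 0.6892 (local maximum)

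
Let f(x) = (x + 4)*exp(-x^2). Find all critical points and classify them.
f'(x) = (-2*x*(x + 4) + 1)*exp(-x^2)

Solve f'(x) = 0:
  f'(x) = (-2*x^2 - 8*x + 1)·exp(-x^2) and exp(-x^2) > 0 for every x, so f'(x) = 0 ⇔ -2*x^2 - 8*x + 1 = 0.
  2*x^2 + 8*x - 1 = 0 has no rational roots; quadratic formula: x = (-8 ± √72)/4.
  ⇒ x = -3*sqrt(2)/2 - 2 ≈ -4.1213, -2 + 3*sqrt(2)/2 ≈ 0.1213

f''(x) = 2*(2*x^2*(x + 4) - 3*x - 4)*exp(-x^2)
Second-derivative test at each critical point:
  f''(-4.1213) = 3.565e-07 > 0 → local minimum
  f''(0.1213) = -8.3613 < 0 → local maximum

Critical points: x = -3*sqrt(2)/2 - 2 ≈ -4.1213 (local minimum); x = -2 + 3*sqrt(2)/2 ≈ 0.1213 (local maximum)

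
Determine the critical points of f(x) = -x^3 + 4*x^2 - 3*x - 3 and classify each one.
f'(x) = -3*x^2 + 8*x - 3

Solve f'(x) = 0:
  3*x^2 - 8*x + 3 = 0 has no rational roots; quadratic formula: x = (8 ± √28)/6.
  ⇒ x = 4/3 - sqrt(7)/3 ≈ 0.4514, sqrt(7)/3 + 4/3 ≈ 2.2153

f''(x) = 8 - 6*x
Second-derivative test at each critical point:
  f''(0.4514) = 5.2915 > 0 → local minimum
  f''(2.2153) = -5.2915 < 0 → local maximum

Critical points: x = 4/3 - sqrt(7)/3 ≈ 0.4514 (local minimum); x = sqrt(7)/3 + 4/3 ≈ 2.2153 (local maximum)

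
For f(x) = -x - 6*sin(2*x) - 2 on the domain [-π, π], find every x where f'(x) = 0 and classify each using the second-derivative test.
f'(x) = 24*sin(x)^2 - 13

Solve f'(x) = 0 on [-π, π]:
  f'(x) = 0 ⇔ cos(2*x) = -1/12, i.e. 2*x = ±arccos(-1/12) + 2nπ; keep the solutions lying in [-π, π].
  ⇒ x = -pi + acos(-1/12)/2 ≈ -2.3145, -acos(-1/12)/2 ≈ -0.8271, acos(-1/12)/2 ≈ 0.8271, pi - acos(-1/12)/2 ≈ 2.3145

f''(x) = 24*sin(2*x)
Second-derivative test at each critical point:
  f''(-2.3145) = 23.9165 > 0 → local minimum
  f''(-0.8271) = -23.9165 < 0 → local maximum
  f''(0.8271) = 23.9165 > 0 → local minimum
  f''(2.3145) = -23.9165 < 0 → local maximum

Critical points: x = -pi + acos(-1/12)/2 ≈ -2.3145 (local minimum); x = -acos(-1/12)/2 ≈ -0.8271 (local maximum); x = acos(-1/12)/2 ≈ 0.8271 (local minimum); x = pi - acos(-1/12)/2 ≈ 2.3145 (local maximum)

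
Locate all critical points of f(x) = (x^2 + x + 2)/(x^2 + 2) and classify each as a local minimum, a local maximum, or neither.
f'(x) = (2 - x^2)/(x^4 + 4*x^2 + 4)

Solve f'(x) = 0:
  f'(x) = -(x^2 - 2)/(x^2 + 2)^2; the denominator is positive wherever f is defined, so f'(x) = 0 ⇔ 2 - x^2 = 0.
  x^2 - 2 = 0 has no rational roots; quadratic formula: x = (0 ± √8)/2.
  ⇒ x = -sqrt(2) ≈ -1.4142, sqrt(2) ≈ 1.4142

f''(x) = 2*x*(x^2 - 6)/(x^6 + 6*x^4 + 12*x^2 + 8)
Second-derivative test at each critical point:
  f''(-1.4142) = 0.1768 > 0 → local minimum
  f''(1.4142) = -0.1768 < 0 → local maximum

Critical points: x = -sqrt(2) ≈ -1.4142 (local minimum); x = sqrt(2) ≈ 1.4142 (local maximum)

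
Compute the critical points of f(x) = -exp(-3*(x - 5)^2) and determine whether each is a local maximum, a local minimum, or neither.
f'(x) = 6*(x - 5)*exp(-3*(x - 5)^2)

Solve f'(x) = 0:
  f'(x) = (6*x - 30)·exp(-3*(x - 5)^2) and exp(-3*(x - 5)^2) > 0 for every x, so f'(x) = 0 ⇔ 6*x - 30 = 0.
  Factor: 6*x - 30 = 6*(x - 5) = 0.
  ⇒ x = 5

f''(x) = 6*(1 - 6*(x - 5)^2)*exp(-3*(x - 5)^2)
Second-derivative test at each critical point:
  f''(5) = 6 > 0 → local minimum

Critical points: x = 5 (local minimum)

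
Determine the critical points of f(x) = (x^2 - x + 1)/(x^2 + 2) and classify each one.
f'(x) = (x^2 + 2*x - 2)/(x^4 + 4*x^2 + 4)

Solve f'(x) = 0:
  f'(x) = (x^2 + 2*x - 2)/(x^2 + 2)^2; the denominator is positive wherever f is defined, so f'(x) = 0 ⇔ x^2 + 2*x - 2 = 0.
  x^2 + 2*x - 2 = 0 has no rational roots; quadratic formula: x = (-2 ± √12)/2.
  ⇒ x = -sqrt(3) - 1 ≈ -2.7321, -1 + sqrt(3) ≈ 0.7321

f''(x) = 2*(-x^3 - 3*x^2 + 6*x + 2)/(x^6 + 6*x^4 + 12*x^2 + 8)
Second-derivative test at each critical point:
  f''(-2.7321) = -0.0387 < 0 → local maximum
  f''(0.7321) = 0.5387 > 0 → local minimum

Critical points: x = -sqrt(3) - 1 ≈ -2.7321 (local maximum); x = -1 + sqrt(3) ≈ 0.7321 (local minimum)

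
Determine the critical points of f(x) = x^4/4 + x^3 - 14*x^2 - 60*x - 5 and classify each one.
f'(x) = x^3 + 3*x^2 - 28*x - 60

Solve f'(x) = 0:
  Factor: x^3 + 3*x^2 - 28*x - 60 = (x - 5)*(x + 2)*(x + 6) = 0.
  ⇒ x = -6, -2, 5

f''(x) = 3*x^2 + 6*x - 28
Second-derivative test at each critical point:
  f''(-6) = 44 > 0 → local minimum
  f''(-2) = -28 < 0 → local maximum
  f''(5) = 77 > 0 → local minimum

Critical points: x = -6 (local minimum); x = -2 (local maximum); x = 5 (local minimum)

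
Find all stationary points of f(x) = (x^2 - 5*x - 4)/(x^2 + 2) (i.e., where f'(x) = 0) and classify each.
f'(x) = (5*x^2 + 12*x - 10)/(x^4 + 4*x^2 + 4)

Solve f'(x) = 0:
  f'(x) = (5*x^2 + 12*x - 10)/(x^2 + 2)^2; the denominator is positive wherever f is defined, so f'(x) = 0 ⇔ 5*x^2 + 12*x - 10 = 0.
  5*x^2 + 12*x - 10 = 0 has no rational roots; quadratic formula: x = (-12 ± √344)/10.
  ⇒ x = -sqrt(86)/5 - 6/5 ≈ -3.0547, -6/5 + sqrt(86)/5 ≈ 0.6547

f''(x) = 2*(-5*x^3 - 18*x^2 + 30*x + 12)/(x^6 + 6*x^4 + 12*x^2 + 8)
Second-derivative test at each critical point:
  f''(-3.0547) = -0.1444 < 0 → local maximum
  f''(0.6547) = 3.1444 > 0 → local minimum

Critical points: x = -sqrt(86)/5 - 6/5 ≈ -3.0547 (local maximum); x = -6/5 + sqrt(86)/5 ≈ 0.6547 (local minimum)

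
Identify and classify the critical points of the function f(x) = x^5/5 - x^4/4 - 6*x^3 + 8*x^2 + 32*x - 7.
f'(x) = x^4 - x^3 - 18*x^2 + 16*x + 32

Solve f'(x) = 0:
  Factor: x^4 - x^3 - 18*x^2 + 16*x + 32 = (x - 4)*(x - 2)*(x + 1)*(x + 4) = 0.
  ⇒ x = -4, -1, 2, 4

f''(x) = 4*x^3 - 3*x^2 - 36*x + 16
Second-derivative test at each critical point:
  f''(-4) = -144 < 0 → local maximum
  f''(-1) = 45 > 0 → local minimum
  f''(2) = -36 < 0 → local maximum
  f''(4) = 80 > 0 → local minimum

Critical points: x = -4 (local maximum); x = -1 (local minimum); x = 2 (local maximum); x = 4 (local minimum)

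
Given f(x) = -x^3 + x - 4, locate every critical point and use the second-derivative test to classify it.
f'(x) = 1 - 3*x^2

Solve f'(x) = 0:
  3*x^2 - 1 = 0 has no rational roots; quadratic formula: x = (0 ± √12)/6.
  ⇒ x = -sqrt(3)/3 ≈ -0.5774, sqrt(3)/3 ≈ 0.5774

f''(x) = -6*x
Second-derivative test at each critical point:
  f''(-0.5774) = 3.4641 > 0 → local minimum
  f''(0.5774) = -3.4641 < 0 → local maximum

Critical points: x = -sqrt(3)/3 ≈ -0.5774 (local minimum); x = sqrt(3)/3 ≈ 0.5774 (local maximum)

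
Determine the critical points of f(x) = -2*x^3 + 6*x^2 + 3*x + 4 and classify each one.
f'(x) = -6*x^2 + 12*x + 3

Solve f'(x) = 0:
  Factor: -6*x^2 + 12*x + 3 = -3*(2*x^2 - 4*x - 1); 2*x^2 - 4*x - 1 = 0 has no rational roots; quadratic formula: x = (4 ± √24)/4.
  ⇒ x = 1 - sqrt(6)/2 ≈ -0.2247, 1 + sqrt(6)/2 ≈ 2.2247

f''(x) = 12 - 12*x
Second-derivative test at each critical point:
  f''(-0.2247) = 14.6969 > 0 → local minimum
  f''(2.2247) = -14.6969 < 0 → local maximum

Critical points: x = 1 - sqrt(6)/2 ≈ -0.2247 (local minimum); x = 1 + sqrt(6)/2 ≈ 2.2247 (local maximum)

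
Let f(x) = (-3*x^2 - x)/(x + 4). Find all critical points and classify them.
f'(x) = (-3*x^2 - 24*x - 4)/(x^2 + 8*x + 16)

Solve f'(x) = 0:
  f'(x) = -(3*x^2 + 24*x + 4)/(x + 4)^2; the denominator is positive wherever f is defined, so f'(x) = 0 ⇔ -3*x^2 - 24*x - 4 = 0.
  3*x^2 + 24*x + 4 = 0 has no rational roots; quadratic formula: x = (-24 ± √528)/6.
  ⇒ x = -4 - 2*sqrt(33)/3 ≈ -7.8297, -4 + 2*sqrt(33)/3 ≈ -0.1703

f''(x) = -88/(x^3 + 12*x^2 + 48*x + 64)
Second-derivative test at each critical point:
  f''(-7.8297) = 1.5667 > 0 → local minimum
  f''(-0.1703) = -1.5667 < 0 → local maximum

Critical points: x = -4 - 2*sqrt(33)/3 ≈ -7.8297 (local minimum); x = -4 + 2*sqrt(33)/3 ≈ -0.1703 (local maximum)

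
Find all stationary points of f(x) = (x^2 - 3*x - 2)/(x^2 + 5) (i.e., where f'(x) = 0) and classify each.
f'(x) = (3*x^2 + 14*x - 15)/(x^4 + 10*x^2 + 25)

Solve f'(x) = 0:
  f'(x) = (3*x^2 + 14*x - 15)/(x^2 + 5)^2; the denominator is positive wherever f is defined, so f'(x) = 0 ⇔ 3*x^2 + 14*x - 15 = 0.
  3*x^2 + 14*x - 15 = 0 has no rational roots; quadratic formula: x = (-14 ± √376)/6.
  ⇒ x = -sqrt(94)/3 - 7/3 ≈ -5.5651, -7/3 + sqrt(94)/3 ≈ 0.8985

f''(x) = 2*(-3*x^3 - 21*x^2 + 45*x + 35)/(x^6 + 15*x^4 + 75*x^2 + 125)
Second-derivative test at each critical point:
  f''(-5.5651) = -0.0150 < 0 → local maximum
  f''(0.8985) = 0.5750 > 0 → local minimum

Critical points: x = -sqrt(94)/3 - 7/3 ≈ -5.5651 (local maximum); x = -7/3 + sqrt(94)/3 ≈ 0.8985 (local minimum)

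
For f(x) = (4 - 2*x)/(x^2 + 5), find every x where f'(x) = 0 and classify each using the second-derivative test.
f'(x) = 2*(-x^2 + 2*x*(x - 2) - 5)/(x^2 + 5)^2

Solve f'(x) = 0:
  f'(x) = 2*(x - 5)*(x + 1)/(x^2 + 5)^2; the denominator is positive wherever f is defined, so f'(x) = 0 ⇔ 2*x^2 - 8*x - 10 = 0.
  Factor: 2*x^2 - 8*x - 10 = 2*(x - 5)*(x + 1) = 0.
  ⇒ x = -1, 5

f''(x) = 4*(4*x^2*(2 - x) + (3*x - 2)*(x^2 + 5))/(x^2 + 5)^3
Second-derivative test at each critical point:
  f''(-1) = -1/3 < 0 → local maximum
  f''(5) = 1/75 > 0 → local minimum

Critical points: x = -1 (local maximum); x = 5 (local minimum)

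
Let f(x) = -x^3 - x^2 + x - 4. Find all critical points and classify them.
f'(x) = -3*x^2 - 2*x + 1

Solve f'(x) = 0:
  Factor: -3*x^2 - 2*x + 1 = -(x + 1)*(3*x - 1) = 0.
  ⇒ x = -1, 1/3

f''(x) = -6*x - 2
Second-derivative test at each critical point:
  f''(-1) = 4 > 0 → local minimum
  f''(1/3) = -4 < 0 → local maximum

Critical points: x = -1 (local minimum); x = 1/3 (local maximum)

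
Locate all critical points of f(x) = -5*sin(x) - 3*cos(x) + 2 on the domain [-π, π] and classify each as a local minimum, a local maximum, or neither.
f'(x) = 3*sin(x) - 5*cos(x)

Solve f'(x) = 0 on [-π, π]:
  f'(x) = 0 ⇔ -5*cos(x) = -3*sin(x) ⇔ tan(x) = 5/3, i.e. x = arctan(5/3) + nπ; keep the solutions lying in [-π, π].
  ⇒ x = -pi + atan(5/3) ≈ -2.1112, atan(5/3) ≈ 1.0304

f''(x) = 5*sin(x) + 3*cos(x)
Second-derivative test at each critical point:
  f''(-2.1112) = -5.8310 < 0 → local maximum
  f''(1.0304) = 5.8310 > 0 → local minimum

Critical points: x = -pi + atan(5/3) ≈ -2.1112 (local maximum); x = atan(5/3) ≈ 1.0304 (local minimum)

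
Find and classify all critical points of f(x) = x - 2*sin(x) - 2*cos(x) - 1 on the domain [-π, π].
f'(x) = -2*sqrt(2)*cos(x + pi/4) + 1

Solve f'(x) = 0 on [-π, π]:
  f'(x) = 0 ⇔ 2*sin(x) - 2*cos(x) = -1. Write the left side as R·cos(x + φ) with R = √((-2)² + (-2)²) = 2*sqrt(2), cos φ = -sqrt(2)/2, sin φ = -sqrt(2)/2; then cos(x + φ) = -sqrt(2)/4. Solve for x and keep the solutions lying in [-π, π].
  ⇒ x = -pi + atan((-sqrt(7) - 1)/(1 - sqrt(7))) ≈ -1.9948, atan((-1 + sqrt(7))/(1 + sqrt(7))) ≈ 0.4240

f''(x) = 2*sqrt(2)*sin(x + pi/4)
Second-derivative test at each critical point:
  f''(-1.9948) = -2.6458 < 0 → local maximum
  f''(0.4240) = 2.6458 > 0 → local minimum

Critical points: x = -pi + atan((-sqrt(7) - 1)/(1 - sqrt(7))) ≈ -1.9948 (local maximum); x = atan((-1 + sqrt(7))/(1 + sqrt(7))) ≈ 0.4240 (local minimum)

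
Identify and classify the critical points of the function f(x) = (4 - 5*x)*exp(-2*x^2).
f'(x) = (4*x*(5*x - 4) - 5)*exp(-2*x^2)

Solve f'(x) = 0:
  f'(x) = (20*x^2 - 16*x - 5)·exp(-2*x^2) and exp(-2*x^2) > 0 for every x, so f'(x) = 0 ⇔ 20*x^2 - 16*x - 5 = 0.
  20*x^2 - 16*x - 5 = 0 has no rational roots; quadratic formula: x = (16 ± √656)/40.
  ⇒ x = 2/5 - sqrt(41)/10 ≈ -0.2403, 2/5 + sqrt(41)/10 ≈ 1.0403

f''(x) = 4*(4*x^2*(4 - 5*x) + 15*x - 4)*exp(-2*x^2)
Second-derivative test at each critical point:
  f''(-0.2403) = -22.8187 < 0 → local maximum
  f''(1.0403) = 2.9405 > 0 → local minimum

Critical points: x = 2/5 - sqrt(41)/10 ≈ -0.2403 (local maximum); x = 2/5 + sqrt(41)/10 ≈ 1.0403 (local minimum)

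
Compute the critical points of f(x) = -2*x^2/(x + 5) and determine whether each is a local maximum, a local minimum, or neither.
f'(x) = 2*x*(-x - 10)/(x + 5)^2

Solve f'(x) = 0:
  f'(x) = -2*x*(x + 10)/(x + 5)^2; the denominator is positive wherever f is defined, so f'(x) = 0 ⇔ -2*x^2 - 20*x = 0.
  Factor: -2*x^2 - 20*x = -2*x*(x + 10) = 0.
  ⇒ x = -10, 0

f''(x) = -100/(x^3 + 15*x^2 + 75*x + 125)
Second-derivative test at each critical point:
  f''(-10) = 4/5 > 0 → local minimum
  f''(0) = -4/5 < 0 → local maximum

Critical points: x = -10 (local minimum); x = 0 (local maximum)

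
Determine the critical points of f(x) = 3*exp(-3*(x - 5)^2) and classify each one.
f'(x) = 18*(5 - x)*exp(-3*(x - 5)^2)

Solve f'(x) = 0:
  f'(x) = (90 - 18*x)·exp(-3*(x - 5)^2) and exp(-3*(x - 5)^2) > 0 for every x, so f'(x) = 0 ⇔ 90 - 18*x = 0.
  Factor: 90 - 18*x = -18*(x - 5) = 0.
  ⇒ x = 5

f''(x) = 18*(6*(x - 5)^2 - 1)*exp(-3*(x - 5)^2)
Second-derivative test at each critical point:
  f''(5) = -18 < 0 → local maximum

Critical points: x = 5 (local maximum)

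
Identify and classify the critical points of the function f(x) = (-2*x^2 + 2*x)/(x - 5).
f'(x) = 2*(-x^2 + 10*x - 5)/(x^2 - 10*x + 25)

Solve f'(x) = 0:
  f'(x) = -2*(x^2 - 10*x + 5)/(x - 5)^2; the denominator is positive wherever f is defined, so f'(x) = 0 ⇔ -2*x^2 + 20*x - 10 = 0.
  Factor: -2*x^2 + 20*x - 10 = -2*(x^2 - 10*x + 5); x^2 - 10*x + 5 = 0 has no rational roots; quadratic formula: x = (10 ± √80)/2.
  ⇒ x = 5 - 2*sqrt(5) ≈ 0.5279, 2*sqrt(5) + 5 ≈ 9.4721

f''(x) = -80/(x^3 - 15*x^2 + 75*x - 125)
Second-derivative test at each critical point:
  f''(0.5279) = 0.8944 > 0 → local minimum
  f''(9.4721) = -0.8944 < 0 → local maximum

Critical points: x = 5 - 2*sqrt(5) ≈ 0.5279 (local minimum); x = 2*sqrt(5) + 5 ≈ 9.4721 (local maximum)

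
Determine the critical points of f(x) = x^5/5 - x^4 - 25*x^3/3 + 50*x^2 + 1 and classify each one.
f'(x) = x*(x^3 - 4*x^2 - 25*x + 100)

Solve f'(x) = 0:
  Factor: x^4 - 4*x^3 - 25*x^2 + 100*x = x*(x - 5)*(x - 4)*(x + 5) = 0.
  ⇒ x = -5, 0, 4, 5

f''(x) = 4*x^3 - 12*x^2 - 50*x + 100
Second-derivative test at each critical point:
  f''(-5) = -450 < 0 → local maximum
  f''(0) = 100 > 0 → local minimum
  f''(4) = -36 < 0 → local maximum
  f''(5) = 50 > 0 → local minimum

Critical points: x = -5 (local maximum); x = 0 (local minimum); x = 4 (local maximum); x = 5 (local minimum)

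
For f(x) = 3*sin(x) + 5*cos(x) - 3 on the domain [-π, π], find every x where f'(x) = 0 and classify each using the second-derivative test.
f'(x) = -5*sin(x) + 3*cos(x)

Solve f'(x) = 0 on [-π, π]:
  f'(x) = 0 ⇔ 3*cos(x) = 5*sin(x) ⇔ tan(x) = 3/5, i.e. x = arctan(3/5) + nπ; keep the solutions lying in [-π, π].
  ⇒ x = -pi + atan(3/5) ≈ -2.6012, atan(3/5) ≈ 0.5404

f''(x) = -3*sin(x) - 5*cos(x)
Second-derivative test at each critical point:
  f''(-2.6012) = 5.8310 > 0 → local minimum
  f''(0.5404) = -5.8310 < 0 → local maximum

Critical points: x = -pi + atan(3/5) ≈ -2.6012 (local minimum); x = atan(3/5) ≈ 0.5404 (local maximum)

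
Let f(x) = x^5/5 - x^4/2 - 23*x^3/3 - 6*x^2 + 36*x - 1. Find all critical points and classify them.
f'(x) = x^4 - 2*x^3 - 23*x^2 - 12*x + 36

Solve f'(x) = 0:
  Factor: x^4 - 2*x^3 - 23*x^2 - 12*x + 36 = (x - 6)*(x - 1)*(x + 2)*(x + 3) = 0.
  ⇒ x = -3, -2, 1, 6

f''(x) = 4*x^3 - 6*x^2 - 46*x - 12
Second-derivative test at each critical point:
  f''(-3) = -36 < 0 → local maximum
  f''(-2) = 24 > 0 → local minimum
  f''(1) = -60 < 0 → local maximum
  f''(6) = 360 > 0 → local minimum

Critical points: x = -3 (local maximum); x = -2 (local minimum); x = 1 (local maximum); x = 6 (local minimum)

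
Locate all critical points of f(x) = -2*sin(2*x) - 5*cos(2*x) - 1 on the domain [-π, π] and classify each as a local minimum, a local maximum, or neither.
f'(x) = 10*sin(2*x) - 4*cos(2*x)

Solve f'(x) = 0 on [-π, π]:
  f'(x) = 0 ⇔ -2*cos(2*x) = -5*sin(2*x) ⇔ tan(2*x) = 2/5, i.e. 2*x = arctan(2/5) + nπ; keep the solutions lying in [-π, π].
  ⇒ x = -pi + atan(2/5)/2 ≈ -2.9513, -pi/2 + atan(2/5)/2 ≈ -1.3805, atan(2/5)/2 ≈ 0.1903, atan(2/5)/2 + pi/2 ≈ 1.7610

f''(x) = 8*sin(2*x) + 20*cos(2*x)
Second-derivative test at each critical point:
  f''(-2.9513) = 21.5407 > 0 → local minimum
  f''(-1.3805) = -21.5407 < 0 → local maximum
  f''(0.1903) = 21.5407 > 0 → local minimum
  f''(1.7610) = -21.5407 < 0 → local maximum

Critical points: x = -pi + atan(2/5)/2 ≈ -2.9513 (local minimum); x = -pi/2 + atan(2/5)/2 ≈ -1.3805 (local maximum); x = atan(2/5)/2 ≈ 0.1903 (local minimum); x = atan(2/5)/2 + pi/2 ≈ 1.7610 (local maximum)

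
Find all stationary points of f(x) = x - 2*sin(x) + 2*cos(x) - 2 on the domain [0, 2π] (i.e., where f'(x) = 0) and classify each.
f'(x) = -2*sqrt(2)*sin(x + pi/4) + 1

Solve f'(x) = 0 on [0, 2π]:
  f'(x) = 0 ⇔ -2*sin(x) - 2*cos(x) = -1. Write the left side as R·cos(x + φ) with R = √((-2)² + 2²) = 2*sqrt(2), cos φ = -sqrt(2)/2, sin φ = sqrt(2)/2; then cos(x + φ) = -sqrt(2)/4. Solve for x and keep the solutions lying in [0, 2π].
  ⇒ x = atan((1 + sqrt(7))/(1 - sqrt(7))) + pi ≈ 1.9948, atan((1 - sqrt(7))/(1 + sqrt(7))) + 2*pi ≈ 5.8592

f''(x) = -2*sqrt(2)*cos(x + pi/4)
Second-derivative test at each critical point:
  f''(1.9948) = 2.6458 > 0 → local minimum
  f''(5.8592) = -2.6458 < 0 → local maximum

Critical points: x = atan((1 + sqrt(7))/(1 - sqrt(7))) + pi ≈ 1.9948 (local minimum); x = atan((1 - sqrt(7))/(1 + sqrt(7))) + 2*pi ≈ 5.8592 (local maximum)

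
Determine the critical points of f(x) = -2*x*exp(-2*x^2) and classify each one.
f'(x) = 2*(4*x^2 - 1)*exp(-2*x^2)

Solve f'(x) = 0:
  f'(x) = (8*x^2 - 2)·exp(-2*x^2) and exp(-2*x^2) > 0 for every x, so f'(x) = 0 ⇔ 8*x^2 - 2 = 0.
  Factor: 8*x^2 - 2 = 2*(2*x - 1)*(2*x + 1) = 0.
  ⇒ x = -1/2, 1/2

f''(x) = (-32*x^3 + 24*x)*exp(-2*x^2)
Second-derivative test at each critical point:
  f''(-1/2) = -4.8522 < 0 → local maximum
  f''(1/2) = 4.8522 > 0 → local minimum

Critical points: x = -1/2 (local maximum); x = 1/2 (local minimum)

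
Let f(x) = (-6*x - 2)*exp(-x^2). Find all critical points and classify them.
f'(x) = 2*(2*x*(3*x + 1) - 3)*exp(-x^2)

Solve f'(x) = 0:
  f'(x) = (12*x^2 + 4*x - 6)·exp(-x^2) and exp(-x^2) > 0 for every x, so f'(x) = 0 ⇔ 12*x^2 + 4*x - 6 = 0.
  Factor: 12*x^2 + 4*x - 6 = 2*(6*x^2 + 2*x - 3); 6*x^2 + 2*x - 3 = 0 has no rational roots; quadratic formula: x = (-2 ± √76)/12.
  ⇒ x = -sqrt(19)/6 - 1/6 ≈ -0.8931, -1/6 + sqrt(19)/6 ≈ 0.5598

f''(x) = 4*(-6*x^3 - 2*x^2 + 9*x + 1)*exp(-x^2)
Second-derivative test at each critical point:
  f''(-0.8931) = -7.8522 < 0 → local maximum
  f''(0.5598) = 12.7447 > 0 → local minimum

Critical points: x = -sqrt(19)/6 - 1/6 ≈ -0.8931 (local maximum); x = -1/6 + sqrt(19)/6 ≈ 0.5598 (local minimum)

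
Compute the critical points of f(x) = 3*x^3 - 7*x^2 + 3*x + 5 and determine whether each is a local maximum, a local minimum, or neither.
f'(x) = 9*x^2 - 14*x + 3

Solve f'(x) = 0:
  9*x^2 - 14*x + 3 = 0 has no rational roots; quadratic formula: x = (14 ± √88)/18.
  ⇒ x = 7/9 - sqrt(22)/9 ≈ 0.2566, sqrt(22)/9 + 7/9 ≈ 1.2989

f''(x) = 18*x - 14
Second-derivative test at each critical point:
  f''(0.2566) = -9.3808 < 0 → local maximum
  f''(1.2989) = 9.3808 > 0 → local minimum

Critical points: x = 7/9 - sqrt(22)/9 ≈ 0.2566 (local maximum); x = sqrt(22)/9 + 7/9 ≈ 1.2989 (local minimum)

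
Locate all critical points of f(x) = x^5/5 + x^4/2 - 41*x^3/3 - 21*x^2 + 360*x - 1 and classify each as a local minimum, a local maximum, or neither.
f'(x) = x^4 + 2*x^3 - 41*x^2 - 42*x + 360

Solve f'(x) = 0:
  Factor: x^4 + 2*x^3 - 41*x^2 - 42*x + 360 = (x - 5)*(x - 3)*(x + 4)*(x + 6) = 0.
  ⇒ x = -6, -4, 3, 5

f''(x) = 4*x^3 + 6*x^2 - 82*x - 42
Second-derivative test at each critical point:
  f''(-6) = -198 < 0 → local maximum
  f''(-4) = 126 > 0 → local minimum
  f''(3) = -126 < 0 → local maximum
  f''(5) = 198 > 0 → local minimum

Critical points: x = -6 (local maximum); x = -4 (local minimum); x = 3 (local maximum); x = 5 (local minimum)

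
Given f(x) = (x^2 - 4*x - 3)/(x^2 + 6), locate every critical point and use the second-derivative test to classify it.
f'(x) = 2*(2*x^2 + 9*x - 12)/(x^4 + 12*x^2 + 36)

Solve f'(x) = 0:
  f'(x) = 2*(2*x^2 + 9*x - 12)/(x^2 + 6)^2; the denominator is positive wherever f is defined, so f'(x) = 0 ⇔ 4*x^2 + 18*x - 24 = 0.
  Factor: 4*x^2 + 18*x - 24 = 2*(2*x^2 + 9*x - 12); 2*x^2 + 9*x - 12 = 0 has no rational roots; quadratic formula: x = (-9 ± √177)/4.
  ⇒ x = -sqrt(177)/4 - 9/4 ≈ -5.5760, -9/4 + sqrt(177)/4 ≈ 1.0760

f''(x) = 2*(-4*x^3 - 27*x^2 + 72*x + 54)/(x^6 + 18*x^4 + 108*x^2 + 216)
Second-derivative test at each critical point:
  f''(-5.5760) = -0.0193 < 0 → local maximum
  f''(1.0760) = 0.5193 > 0 → local minimum

Critical points: x = -sqrt(177)/4 - 9/4 ≈ -5.5760 (local maximum); x = -9/4 + sqrt(177)/4 ≈ 1.0760 (local minimum)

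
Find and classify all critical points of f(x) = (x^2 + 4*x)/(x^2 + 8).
f'(x) = 4*(-x^2 + 4*x + 8)/(x^4 + 16*x^2 + 64)

Solve f'(x) = 0:
  f'(x) = -4*(x^2 - 4*x - 8)/(x^2 + 8)^2; the denominator is positive wherever f is defined, so f'(x) = 0 ⇔ -4*x^2 + 16*x + 32 = 0.
  Factor: -4*x^2 + 16*x + 32 = -4*(x^2 - 4*x - 8); x^2 - 4*x - 8 = 0 has no rational roots; quadratic formula: x = (4 ± √48)/2.
  ⇒ x = 2 - 2*sqrt(3) ≈ -1.4641, 2 + 2*sqrt(3) ≈ 5.4641

f''(x) = 8*(x^3 - 6*x^2 - 24*x + 16)/(x^6 + 24*x^4 + 192*x^2 + 512)
Second-derivative test at each critical point:
  f''(-1.4641) = 0.2693 > 0 → local minimum
  f''(5.4641) = -0.0193 < 0 → local maximum

Critical points: x = 2 - 2*sqrt(3) ≈ -1.4641 (local minimum); x = 2 + 2*sqrt(3) ≈ 5.4641 (local maximum)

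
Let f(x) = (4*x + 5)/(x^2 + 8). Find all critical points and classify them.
f'(x) = 2*(-2*x^2 - 5*x + 16)/(x^4 + 16*x^2 + 64)

Solve f'(x) = 0:
  f'(x) = -2*(2*x^2 + 5*x - 16)/(x^2 + 8)^2; the denominator is positive wherever f is defined, so f'(x) = 0 ⇔ -4*x^2 - 10*x + 32 = 0.
  Factor: -4*x^2 - 10*x + 32 = -2*(2*x^2 + 5*x - 16); 2*x^2 + 5*x - 16 = 0 has no rational roots; quadratic formula: x = (-5 ± √153)/4.
  ⇒ x = -3*sqrt(17)/4 - 5/4 ≈ -4.3423, -5/4 + 3*sqrt(17)/4 ≈ 1.8423

f''(x) = 2*(4*x^2*(4*x + 5) - (12*x + 5)*(x^2 + 8))/(x^2 + 8)^3
Second-derivative test at each critical point:
  f''(-4.3423) = 0.0343 > 0 → local minimum
  f''(1.8423) = -0.1906 < 0 → local maximum

Critical points: x = -3*sqrt(17)/4 - 5/4 ≈ -4.3423 (local minimum); x = -5/4 + 3*sqrt(17)/4 ≈ 1.8423 (local maximum)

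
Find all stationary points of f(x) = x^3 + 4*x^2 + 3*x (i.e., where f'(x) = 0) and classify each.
f'(x) = 3*x^2 + 8*x + 3

Solve f'(x) = 0:
  3*x^2 + 8*x + 3 = 0 has no rational roots; quadratic formula: x = (-8 ± √28)/6.
  ⇒ x = -4/3 - sqrt(7)/3 ≈ -2.2153, -4/3 + sqrt(7)/3 ≈ -0.4514

f''(x) = 6*x + 8
Second-derivative test at each critical point:
  f''(-2.2153) = -5.2915 < 0 → local maximum
  f''(-0.4514) = 5.2915 > 0 → local minimum

Critical points: x = -4/3 - sqrt(7)/3 ≈ -2.2153 (local maximum); x = -4/3 + sqrt(7)/3 ≈ -0.4514 (local minimum)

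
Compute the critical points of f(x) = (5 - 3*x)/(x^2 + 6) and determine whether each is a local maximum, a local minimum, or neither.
f'(x) = (3*x^2 - 10*x - 18)/(x^4 + 12*x^2 + 36)

Solve f'(x) = 0:
  f'(x) = (3*x^2 - 10*x - 18)/(x^2 + 6)^2; the denominator is positive wherever f is defined, so f'(x) = 0 ⇔ 3*x^2 - 10*x - 18 = 0.
  3*x^2 - 10*x - 18 = 0 has no rational roots; quadratic formula: x = (10 ± √316)/6.
  ⇒ x = 5/3 - sqrt(79)/3 ≈ -1.2961, 5/3 + sqrt(79)/3 ≈ 4.6294

f''(x) = 2*(4*x^2*(5 - 3*x) + (9*x - 5)*(x^2 + 6))/(x^2 + 6)^3
Second-derivative test at each critical point:
  f''(-1.2961) = -0.3014 < 0 → local maximum
  f''(4.6294) = 0.0236 > 0 → local minimum

Critical points: x = 5/3 - sqrt(79)/3 ≈ -1.2961 (local maximum); x = 5/3 + sqrt(79)/3 ≈ 4.6294 (local minimum)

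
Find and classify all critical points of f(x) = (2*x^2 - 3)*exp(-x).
f'(x) = (-2*x^2 + 4*x + 3)*exp(-x)

Solve f'(x) = 0:
  f'(x) = (-2*x^2 + 4*x + 3)·exp(-x) and exp(-x) > 0 for every x, so f'(x) = 0 ⇔ -2*x^2 + 4*x + 3 = 0.
  2*x^2 - 4*x - 3 = 0 has no rational roots; quadratic formula: x = (4 ± √40)/4.
  ⇒ x = 1 - sqrt(10)/2 ≈ -0.5811, 1 + sqrt(10)/2 ≈ 2.5811

f''(x) = (2*x^2 - 8*x + 1)*exp(-x)
Second-derivative test at each critical point:
  f''(-0.5811) = 11.3088 > 0 → local minimum
  f''(2.5811) = -0.4787 < 0 → local maximum

Critical points: x = 1 - sqrt(10)/2 ≈ -0.5811 (local minimum); x = 1 + sqrt(10)/2 ≈ 2.5811 (local maximum)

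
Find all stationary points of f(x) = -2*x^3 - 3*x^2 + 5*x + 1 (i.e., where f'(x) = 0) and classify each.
f'(x) = -6*x^2 - 6*x + 5

Solve f'(x) = 0:
  6*x^2 + 6*x - 5 = 0 has no rational roots; quadratic formula: x = (-6 ± √156)/12.
  ⇒ x = -sqrt(39)/6 - 1/2 ≈ -1.5408, -1/2 + sqrt(39)/6 ≈ 0.5408

f''(x) = -12*x - 6
Second-derivative test at each critical point:
  f''(-1.5408) = 12.4900 > 0 → local minimum
  f''(0.5408) = -12.4900 < 0 → local maximum

Critical points: x = -sqrt(39)/6 - 1/2 ≈ -1.5408 (local minimum); x = -1/2 + sqrt(39)/6 ≈ 0.5408 (local maximum)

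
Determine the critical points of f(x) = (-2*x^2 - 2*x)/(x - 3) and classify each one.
f'(x) = 2*(-x^2 + 6*x + 3)/(x^2 - 6*x + 9)

Solve f'(x) = 0:
  f'(x) = -2*(x^2 - 6*x - 3)/(x - 3)^2; the denominator is positive wherever f is defined, so f'(x) = 0 ⇔ -2*x^2 + 12*x + 6 = 0.
  Factor: -2*x^2 + 12*x + 6 = -2*(x^2 - 6*x - 3); x^2 - 6*x - 3 = 0 has no rational roots; quadratic formula: x = (6 ± √48)/2.
  ⇒ x = 3 - 2*sqrt(3) ≈ -0.4641, 3 + 2*sqrt(3) ≈ 6.4641

f''(x) = -48/(x^3 - 9*x^2 + 27*x - 27)
Second-derivative test at each critical point:
  f''(-0.4641) = 1.1547 > 0 → local minimum
  f''(6.4641) = -1.1547 < 0 → local maximum

Critical points: x = 3 - 2*sqrt(3) ≈ -0.4641 (local minimum); x = 3 + 2*sqrt(3) ≈ 6.4641 (local maximum)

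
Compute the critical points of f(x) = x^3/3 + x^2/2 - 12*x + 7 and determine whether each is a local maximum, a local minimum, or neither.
f'(x) = x^2 + x - 12

Solve f'(x) = 0:
  Factor: x^2 + x - 12 = (x - 3)*(x + 4) = 0.
  ⇒ x = -4, 3

f''(x) = 2*x + 1
Second-derivative test at each critical point:
  f''(-4) = -7 < 0 → local maximum
  f''(3) = 7 > 0 → local minimum

Critical points: x = -4 (local maximum); x = 3 (local minimum)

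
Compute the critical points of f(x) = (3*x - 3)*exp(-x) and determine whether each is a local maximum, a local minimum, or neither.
f'(x) = 3*(2 - x)*exp(-x)

Solve f'(x) = 0:
  f'(x) = (6 - 3*x)·exp(-x) and exp(-x) > 0 for every x, so f'(x) = 0 ⇔ 6 - 3*x = 0.
  Factor: 6 - 3*x = -3*(x - 2) = 0.
  ⇒ x = 2

f''(x) = 3*(x - 3)*exp(-x)
Second-derivative test at each critical point:
  f''(2) = -0.4060 < 0 → local maximum

Critical points: x = 2 (local maximum)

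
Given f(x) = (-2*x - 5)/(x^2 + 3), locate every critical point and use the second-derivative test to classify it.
f'(x) = 2*(x^2 + 5*x - 3)/(x^4 + 6*x^2 + 9)

Solve f'(x) = 0:
  f'(x) = 2*(x^2 + 5*x - 3)/(x^2 + 3)^2; the denominator is positive wherever f is defined, so f'(x) = 0 ⇔ 2*x^2 + 10*x - 6 = 0.
  Factor: 2*x^2 + 10*x - 6 = 2*(x^2 + 5*x - 3); x^2 + 5*x - 3 = 0 has no rational roots; quadratic formula: x = (-5 ± √37)/2.
  ⇒ x = -sqrt(37)/2 - 5/2 ≈ -5.5414, -5/2 + sqrt(37)/2 ≈ 0.5414

f''(x) = 2*(-4*x^2*(2*x + 5) + (6*x + 5)*(x^2 + 3))/(x^2 + 3)^3
Second-derivative test at each critical point:
  f''(-5.5414) = -0.0107 < 0 → local maximum
  f''(0.5414) = 1.1218 > 0 → local minimum

Critical points: x = -sqrt(37)/2 - 5/2 ≈ -5.5414 (local maximum); x = -5/2 + sqrt(37)/2 ≈ 0.5414 (local minimum)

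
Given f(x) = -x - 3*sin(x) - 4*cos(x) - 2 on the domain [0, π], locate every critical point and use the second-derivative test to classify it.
f'(x) = 4*sin(x) - 3*cos(x) - 1

Solve f'(x) = 0 on [0, π]:
  f'(x) = 0 ⇔ 4*sin(x) - 3*cos(x) = 1. Write the left side as R·cos(x + φ) with R = √((-3)² + (-4)²) = 5, cos φ = -3/5, sin φ = -4/5; then cos(x + φ) = 1/5. Solve for x and keep the solutions lying in [0, π].
  ⇒ x = atan((4 + 6*sqrt(6))/(-3 + 8*sqrt(6))) ≈ 0.8449

f''(x) = 3*sin(x) + 4*cos(x)
Second-derivative test at each critical point:
  f''(0.8449) = 4.8990 > 0 → local minimum

Critical points: x = atan((4 + 6*sqrt(6))/(-3 + 8*sqrt(6))) ≈ 0.8449 (local minimum)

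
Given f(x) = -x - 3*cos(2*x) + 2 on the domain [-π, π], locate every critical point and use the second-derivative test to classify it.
f'(x) = 6*sin(2*x) - 1

Solve f'(x) = 0 on [-π, π]:
  f'(x) = 0 ⇔ sin(2*x) = 1/6, i.e. 2*x = arcsin(1/6) + 2nπ or 2*x = π − arcsin(1/6) + 2nπ; keep the solutions lying in [-π, π].
  ⇒ x = -pi + asin(1/6)/2 ≈ -3.0579, -pi/2 - asin(1/6)/2 ≈ -1.6545, asin(1/6)/2 ≈ 0.0837, -asin(1/6)/2 + pi/2 ≈ 1.4871

f''(x) = 12*cos(2*x)
Second-derivative test at each critical point:
  f''(-3.0579) = 11.8322 > 0 → local minimum
  f''(-1.6545) = -11.8322 < 0 → local maximum
  f''(0.0837) = 11.8322 > 0 → local minimum
  f''(1.4871) = -11.8322 < 0 → local maximum

Critical points: x = -pi + asin(1/6)/2 ≈ -3.0579 (local minimum); x = -pi/2 - asin(1/6)/2 ≈ -1.6545 (local maximum); x = asin(1/6)/2 ≈ 0.0837 (local minimum); x = -asin(1/6)/2 + pi/2 ≈ 1.4871 (local maximum)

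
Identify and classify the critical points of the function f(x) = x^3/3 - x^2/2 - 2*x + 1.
f'(x) = x^2 - x - 2

Solve f'(x) = 0:
  Factor: x^2 - x - 2 = (x - 2)*(x + 1) = 0.
  ⇒ x = -1, 2

f''(x) = 2*x - 1
Second-derivative test at each critical point:
  f''(-1) = -3 < 0 → local maximum
  f''(2) = 3 > 0 → local minimum

Critical points: x = -1 (local maximum); x = 2 (local minimum)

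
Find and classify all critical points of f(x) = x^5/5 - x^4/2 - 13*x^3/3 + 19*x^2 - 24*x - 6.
f'(x) = x^4 - 2*x^3 - 13*x^2 + 38*x - 24

Solve f'(x) = 0:
  Factor: x^4 - 2*x^3 - 13*x^2 + 38*x - 24 = (x - 3)*(x - 2)*(x - 1)*(x + 4) = 0.
  ⇒ x = -4, 1, 2, 3

f''(x) = 4*x^3 - 6*x^2 - 26*x + 38
Second-derivative test at each critical point:
  f''(-4) = -210 < 0 → local maximum
  f''(1) = 10 > 0 → local minimum
  f''(2) = -6 < 0 → local maximum
  f''(3) = 14 > 0 → local minimum

Critical points: x = -4 (local maximum); x = 1 (local minimum); x = 2 (local maximum); x = 3 (local minimum)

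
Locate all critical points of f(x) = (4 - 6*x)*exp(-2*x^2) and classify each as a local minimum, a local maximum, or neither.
f'(x) = 2*(4*x*(3*x - 2) - 3)*exp(-2*x^2)

Solve f'(x) = 0:
  f'(x) = (24*x^2 - 16*x - 6)·exp(-2*x^2) and exp(-2*x^2) > 0 for every x, so f'(x) = 0 ⇔ 24*x^2 - 16*x - 6 = 0.
  Factor: 24*x^2 - 16*x - 6 = 2*(12*x^2 - 8*x - 3); 12*x^2 - 8*x - 3 = 0 has no rational roots; quadratic formula: x = (8 ± √208)/24.
  ⇒ x = 1/3 - sqrt(13)/6 ≈ -0.2676, 1/3 + sqrt(13)/6 ≈ 0.9343

f''(x) = 8*(4*x^2*(2 - 3*x) + 9*x - 2)*exp(-2*x^2)
Second-derivative test at each critical point:
  f''(-0.2676) = -24.9957 < 0 → local maximum
  f''(0.9343) = 5.0341 > 0 → local minimum

Critical points: x = 1/3 - sqrt(13)/6 ≈ -0.2676 (local maximum); x = 1/3 + sqrt(13)/6 ≈ 0.9343 (local minimum)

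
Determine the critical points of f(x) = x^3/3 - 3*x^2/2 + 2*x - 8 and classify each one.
f'(x) = x^2 - 3*x + 2

Solve f'(x) = 0:
  Factor: x^2 - 3*x + 2 = (x - 2)*(x - 1) = 0.
  ⇒ x = 1, 2

f''(x) = 2*x - 3
Second-derivative test at each critical point:
  f''(1) = -1 < 0 → local maximum
  f''(2) = 1 > 0 → local minimum

Critical points: x = 1 (local maximum); x = 2 (local minimum)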